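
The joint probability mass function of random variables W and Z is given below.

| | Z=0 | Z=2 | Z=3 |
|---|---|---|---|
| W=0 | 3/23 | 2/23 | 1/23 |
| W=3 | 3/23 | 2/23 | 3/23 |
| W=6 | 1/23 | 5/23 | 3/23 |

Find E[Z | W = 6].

19/9

P(W = 6) = 9/23.
Σ Z·P over the event = 0·(1/23) + 2·(5/23) + 3·(3/23) = 19/23.
E[Z | W = 6] = (19/23) / (9/23) = 19/9.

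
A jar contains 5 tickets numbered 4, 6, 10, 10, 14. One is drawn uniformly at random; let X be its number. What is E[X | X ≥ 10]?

34/3

P(X ≥ 10) = 3/5.
Σ over the event: 10·2/5 + 14·1/5 = 34/5.
E[X | X ≥ 10] = (34/5) / (3/5) = 34/3.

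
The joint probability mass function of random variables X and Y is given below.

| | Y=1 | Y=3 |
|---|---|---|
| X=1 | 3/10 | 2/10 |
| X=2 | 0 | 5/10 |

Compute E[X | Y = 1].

1

P(Y = 1) = 3/10.
Σ X·P over the event = 1·(3/10) = 3/10.
E[X | Y = 1] = (3/10) / (3/10) = 1.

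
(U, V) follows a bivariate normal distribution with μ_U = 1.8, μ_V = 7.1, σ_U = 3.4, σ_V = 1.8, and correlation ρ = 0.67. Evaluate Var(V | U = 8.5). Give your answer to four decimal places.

1.7856

For a bivariate normal, Var(V | U=x) = σ_V²(1 − ρ²).
Var(V | U=8.5) = (1.8)²·(1 − (0.67)²) = 3.24·0.5511 = 1.7856.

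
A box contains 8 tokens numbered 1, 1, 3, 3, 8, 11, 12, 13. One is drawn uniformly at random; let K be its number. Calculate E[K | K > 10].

P(K > 10) = 3/8.
Σ over the event: 11·1/8 + 12·1/8 + 13·1/8 = 9/2.
E[K | K > 10] = (9/2) / (3/8) = 12.

12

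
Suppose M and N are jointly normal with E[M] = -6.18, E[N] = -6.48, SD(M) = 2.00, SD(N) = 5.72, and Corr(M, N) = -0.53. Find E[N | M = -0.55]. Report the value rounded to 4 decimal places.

-15.0140

For a bivariate normal, E[N | M=x] = μ_N + ρ·(σ_N/σ_M)·(x − μ_M).
E[N | M=-0.55] = -6.48 + (-0.53)·(5.72/2.00)·(-0.55 − (-6.18)) = -6.48 + (-1.5158)·(5.63) = -15.0140.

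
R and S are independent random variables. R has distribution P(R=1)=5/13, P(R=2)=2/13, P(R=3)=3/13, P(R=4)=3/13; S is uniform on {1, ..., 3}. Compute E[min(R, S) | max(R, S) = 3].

P(max(R, S) = 3) = 16/39.
Summing min(R,S)·P(x,y) over outcomes with max(R, S) = 3 gives 9/13.
E[min(R, S) | max(R, S) = 3] = (9/13) / (16/39) = 27/16.

27/16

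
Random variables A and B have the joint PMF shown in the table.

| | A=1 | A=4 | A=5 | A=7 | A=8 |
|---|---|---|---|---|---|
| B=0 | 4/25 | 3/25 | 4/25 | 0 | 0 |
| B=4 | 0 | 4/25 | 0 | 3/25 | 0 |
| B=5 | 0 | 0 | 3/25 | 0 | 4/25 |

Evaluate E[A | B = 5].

47/7

P(B = 5) = 7/25.
Summing A·P(A=x,B=y) over the conditioning event gives 47/25.
E[A | B = 5] = (47/25) / (7/25) = 47/7.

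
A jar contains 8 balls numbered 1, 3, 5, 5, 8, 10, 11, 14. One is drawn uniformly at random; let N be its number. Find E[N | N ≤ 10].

16/3

P(N ≤ 10) = 3/4.
Σ over the event: 1·1/8 + 3·1/8 + 5·1/4 + 8·1/8 + 10·1/8 = 4.
E[N | N ≤ 10] = (4) / (3/4) = 16/3.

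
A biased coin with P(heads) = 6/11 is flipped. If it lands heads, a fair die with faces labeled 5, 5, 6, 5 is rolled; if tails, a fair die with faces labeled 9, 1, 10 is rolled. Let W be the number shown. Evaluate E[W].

E[W | heads] = (5+5+6+5)/4 = 21/4.
E[W | tails] = (9+1+10)/3 = 20/3.
By the law of total expectation,
E[W] = (6/11)·(21/4) + (5/11)·(20/3) = 389/66.

389/66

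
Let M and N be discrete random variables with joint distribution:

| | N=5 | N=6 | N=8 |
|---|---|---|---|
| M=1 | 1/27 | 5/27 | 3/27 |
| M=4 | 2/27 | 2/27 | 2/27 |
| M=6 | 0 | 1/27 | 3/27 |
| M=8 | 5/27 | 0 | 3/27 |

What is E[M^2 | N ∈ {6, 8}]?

P(N ∈ {6, 8}) = 19/27.
Σ M^2·P over the event = 1·(5/27) + 1·(3/27) + 16·(2/27) + 16·(2/27) + 36·(1/27) + 36·(3/27) + 64·(3/27) = 136/9.
E[M^2 | N ∈ {6, 8}] = (136/9) / (19/27) = 408/19.

408/19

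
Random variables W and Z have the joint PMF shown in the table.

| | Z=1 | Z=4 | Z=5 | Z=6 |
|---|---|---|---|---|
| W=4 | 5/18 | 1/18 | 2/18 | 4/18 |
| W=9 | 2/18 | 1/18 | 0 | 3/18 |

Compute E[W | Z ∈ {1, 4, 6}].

P(Z ∈ {1, 4, 6}) = 8/9.
Summing W·P(W=x,Z=y) over the conditioning event gives 47/9.
E[W | Z ∈ {1, 4, 6}] = (47/9) / (8/9) = 47/8.

47/8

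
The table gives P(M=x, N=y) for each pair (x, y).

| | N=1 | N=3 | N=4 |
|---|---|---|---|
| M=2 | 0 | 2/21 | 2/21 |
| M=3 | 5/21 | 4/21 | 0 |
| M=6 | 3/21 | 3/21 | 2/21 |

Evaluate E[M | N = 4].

4

P(N = 4) = 4/21.
Σ M·P over the event = 2·(2/21) + 6·(2/21) = 16/21.
E[M | N = 4] = (16/21) / (4/21) = 4.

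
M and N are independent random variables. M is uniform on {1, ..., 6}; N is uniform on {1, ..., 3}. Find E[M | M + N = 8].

Outcomes with M + N = 8: (5,3), (6,2), each with probability 1/18.
E[M | M + N = 8] = (5 + 6) / 2 = 11/2.

11/2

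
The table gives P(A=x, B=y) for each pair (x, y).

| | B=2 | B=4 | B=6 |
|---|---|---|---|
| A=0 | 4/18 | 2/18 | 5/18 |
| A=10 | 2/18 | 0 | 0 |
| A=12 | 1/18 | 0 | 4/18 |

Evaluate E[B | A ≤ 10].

50/13

P(A ≤ 10) = 13/18.
Σ B·P over the event = 2·(4/18) + 4·(2/18) + 6·(5/18) + 2·(2/18) = 25/9.
E[B | A ≤ 10] = (25/9) / (13/18) = 50/13.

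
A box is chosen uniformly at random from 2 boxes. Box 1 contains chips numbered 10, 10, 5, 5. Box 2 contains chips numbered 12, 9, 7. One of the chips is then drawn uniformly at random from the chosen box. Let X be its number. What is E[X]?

101/12

E[X | box 1] = (10+10+5+5)/4 = 15/2.
E[X | box 2] = (12+9+7)/3 = 28/3.
E[X] = (1/2)·(15/2) + (1/2)·(28/3) = 101/12.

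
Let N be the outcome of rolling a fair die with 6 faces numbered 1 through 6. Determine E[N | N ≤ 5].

Given N ≤ 5, N is equally likely to be any of {1, 2, 3, 4, 5}.
E[N | N ≤ 5] = (1 + 2 + 3 + 4 + 5) / 5 = 3.

3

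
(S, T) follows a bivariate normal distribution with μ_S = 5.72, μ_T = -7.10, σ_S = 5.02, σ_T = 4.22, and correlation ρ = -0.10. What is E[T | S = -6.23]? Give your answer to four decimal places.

-6.0954

The regression of T on S has slope ρ·σ_T/σ_S and passes through (μ_S, μ_T).
E[T | S=-6.23] = -7.10 + (-0.10)·(4.22/5.02)·(-6.23 − (5.72)) = -7.10 + (-0.084064)·(-11.95) = -6.0954.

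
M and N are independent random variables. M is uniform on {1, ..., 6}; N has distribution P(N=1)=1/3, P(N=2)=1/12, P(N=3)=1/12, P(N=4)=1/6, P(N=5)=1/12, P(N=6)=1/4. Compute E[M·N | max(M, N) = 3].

P(max(M, N) = 3) = 1/9.
Summing MN·P(x,y) over outcomes with max(M, N) = 3 gives 1/2.
E[M·N | max(M, N) = 3] = (1/2) / (1/9) = 9/2.

9/2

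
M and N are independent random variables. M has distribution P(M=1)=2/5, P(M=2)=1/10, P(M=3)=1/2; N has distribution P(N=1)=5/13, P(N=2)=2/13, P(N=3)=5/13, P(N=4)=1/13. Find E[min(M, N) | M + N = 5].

34/19

P(M + N = 5) = 19/130.
Summing min(M,N)·P(x,y) over outcomes with M + N = 5 gives 17/65.
E[min(M, N) | M + N = 5] = (17/65) / (19/130) = 34/19.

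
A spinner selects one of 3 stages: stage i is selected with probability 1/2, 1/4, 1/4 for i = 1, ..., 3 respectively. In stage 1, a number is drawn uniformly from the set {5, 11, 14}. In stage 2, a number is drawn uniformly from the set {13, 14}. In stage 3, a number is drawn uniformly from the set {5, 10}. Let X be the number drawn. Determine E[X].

E[X | stage 1] = (5+11+14)/3 = 10.
E[X | stage 2] = (13+14)/2 = 27/2.
E[X | stage 3] = (5+10)/2 = 15/2.
By the law of total expectation,
E[X] = (1/2)·(10) + (1/4)·(27/2) + (1/4)·(15/2) = 41/4.

41/4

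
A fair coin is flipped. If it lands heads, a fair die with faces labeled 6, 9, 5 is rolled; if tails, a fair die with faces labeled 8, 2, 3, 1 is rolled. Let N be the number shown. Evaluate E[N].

E[N | heads] = (6+9+5)/3 = 20/3.
E[N | tails] = (8+2+3+1)/4 = 7/2.
E[N] = (1/2)·(20/3) + (1/2)·(7/2) = 61/12.

61/12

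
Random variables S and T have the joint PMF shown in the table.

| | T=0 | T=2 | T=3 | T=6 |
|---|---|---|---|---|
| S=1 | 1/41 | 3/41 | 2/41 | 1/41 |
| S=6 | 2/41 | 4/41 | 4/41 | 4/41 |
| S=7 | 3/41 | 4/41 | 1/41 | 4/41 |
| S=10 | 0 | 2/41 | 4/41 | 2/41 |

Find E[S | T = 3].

P(T = 3) = 11/41.
Σ S·P over the event = 1·(2/41) + 6·(4/41) + 7·(1/41) + 10·(4/41) = 73/41.
E[S | T = 3] = (73/41) / (11/41) = 73/11.

73/11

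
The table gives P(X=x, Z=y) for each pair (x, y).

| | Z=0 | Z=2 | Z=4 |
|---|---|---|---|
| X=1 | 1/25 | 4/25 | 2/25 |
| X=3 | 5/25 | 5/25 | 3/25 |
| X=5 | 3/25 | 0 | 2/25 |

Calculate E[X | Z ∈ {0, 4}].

13/4

P(Z ∈ {0, 4}) = 16/25.
Σ X·P over the event = 1·(1/25) + 1·(2/25) + 3·(5/25) + 3·(3/25) + 5·(3/25) + 5·(2/25) = 52/25.
E[X | Z ∈ {0, 4}] = (52/25) / (16/25) = 13/4.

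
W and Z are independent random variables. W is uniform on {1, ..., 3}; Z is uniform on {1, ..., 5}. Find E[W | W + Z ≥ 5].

Outcomes with W + Z ≥ 5: (1,4), (1,5), (2,3), (2,4), (2,5), (3,2), (3,3), (3,4), (3,5), each with probability 1/15.
E[W | W + Z ≥ 5] = (1 + 1 + 2 + 2 + 2 + 3 + 3 + 3 + 3) / 9 = 20/9.

20/9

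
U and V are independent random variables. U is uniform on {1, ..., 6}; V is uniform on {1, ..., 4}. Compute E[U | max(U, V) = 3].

12/5

P(max(U, V) = 3) = 5/24.
Summing U·P(x,y) over outcomes with max(U, V) = 3 gives 1/2.
E[U | max(U, V) = 3] = (1/2) / (5/24) = 12/5.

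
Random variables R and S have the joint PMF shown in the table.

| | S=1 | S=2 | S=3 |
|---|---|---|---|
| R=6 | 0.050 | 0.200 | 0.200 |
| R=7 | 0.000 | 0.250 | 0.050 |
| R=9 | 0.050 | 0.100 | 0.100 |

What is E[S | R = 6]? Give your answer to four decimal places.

2.3333

P(R = 6) = 0.450.
Σ S·P over the event = 1·(0.050) + 2·(0.200) + 3·(0.200) = 1.050.
E[S | R = 6] = (1.050) / (0.450) = 2.3333.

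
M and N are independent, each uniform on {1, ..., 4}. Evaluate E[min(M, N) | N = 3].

Outcomes with N = 3: (1,3), (2,3), (3,3), (4,3), each with probability 1/16.
E[min(M, N) | N = 3] = (1 + 2 + 3 + 3) / 4 = 9/4.

9/4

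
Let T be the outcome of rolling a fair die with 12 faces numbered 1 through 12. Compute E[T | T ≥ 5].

17/2

Given T ≥ 5, T is equally likely to be any of {5, 6, 7, 8, 9, 10, 11, 12}.
E[T | T ≥ 5] = (5 + 6 + 7 + 8 + 9 + 10 + 11 + 12) / 8 = 17/2.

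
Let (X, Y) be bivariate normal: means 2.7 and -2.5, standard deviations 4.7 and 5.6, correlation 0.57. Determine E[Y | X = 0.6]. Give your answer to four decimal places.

For a bivariate normal, E[Y | X=x] = μ_Y + ρ·(σ_Y/σ_X)·(x − μ_X).
E[Y | X=0.6] = -2.5 + (0.57)·(5.6/4.7)·(0.6 − (2.7)) = -2.5 + (0.67915)·(-2.1) = -3.9262.

-3.9262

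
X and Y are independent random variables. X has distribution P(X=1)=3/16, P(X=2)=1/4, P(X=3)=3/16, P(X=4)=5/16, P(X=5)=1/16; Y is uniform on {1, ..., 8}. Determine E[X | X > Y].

P(X > Y) = 29/128.
Summing X·P(x,y) over outcomes with X > Y gives 53/64.
E[X | X > Y] = (53/64) / (29/128) = 106/29.

106/29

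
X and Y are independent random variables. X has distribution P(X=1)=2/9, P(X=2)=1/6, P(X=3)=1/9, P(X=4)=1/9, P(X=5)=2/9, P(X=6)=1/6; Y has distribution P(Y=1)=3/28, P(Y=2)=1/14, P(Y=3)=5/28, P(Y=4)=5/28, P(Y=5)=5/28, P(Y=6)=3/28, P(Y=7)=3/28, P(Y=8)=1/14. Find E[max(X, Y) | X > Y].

P(X > Y) = 53/168.
Summing max(X,Y)·P(x,y) over outcomes with X > Y gives 197/126.
E[max(X, Y) | X > Y] = (197/126) / (53/168) = 788/159.

788/159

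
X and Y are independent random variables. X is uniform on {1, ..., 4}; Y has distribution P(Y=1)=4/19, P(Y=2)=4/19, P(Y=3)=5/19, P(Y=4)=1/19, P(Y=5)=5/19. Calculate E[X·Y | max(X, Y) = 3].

P(max(X, Y) = 3) = 23/76.
Summing XY·P(x,y) over outcomes with max(X, Y) = 3 gives 63/38.
E[X·Y | max(X, Y) = 3] = (63/38) / (23/76) = 126/23.

126/23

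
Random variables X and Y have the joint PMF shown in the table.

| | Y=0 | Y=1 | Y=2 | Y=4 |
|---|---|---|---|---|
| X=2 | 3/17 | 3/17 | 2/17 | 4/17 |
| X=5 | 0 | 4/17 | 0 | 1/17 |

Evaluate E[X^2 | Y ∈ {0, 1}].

P(Y ∈ {0, 1}) = 10/17.
Summing X^2·P(X=x,Y=y) over the conditioning event gives 124/17.
E[X^2 | Y ∈ {0, 1}] = (124/17) / (10/17) = 62/5.

62/5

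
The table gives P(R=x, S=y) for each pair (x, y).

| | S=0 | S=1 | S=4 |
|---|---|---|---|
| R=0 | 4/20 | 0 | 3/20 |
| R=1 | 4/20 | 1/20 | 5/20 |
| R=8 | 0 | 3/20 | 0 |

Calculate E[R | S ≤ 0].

P(S ≤ 0) = 2/5.
Σ R·P over the event = 0·(4/20) + 1·(4/20) = 1/5.
E[R | S ≤ 0] = (1/5) / (2/5) = 1/2.

1/2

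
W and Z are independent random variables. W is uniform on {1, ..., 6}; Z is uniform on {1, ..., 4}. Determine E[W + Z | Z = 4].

15/2

Outcomes with Z = 4: (1,4), (2,4), (3,4), (4,4), (5,4), (6,4), each with probability 1/24.
E[W + Z | Z = 4] = (5 + 6 + 7 + 8 + 9 + 10) / 6 = 15/2.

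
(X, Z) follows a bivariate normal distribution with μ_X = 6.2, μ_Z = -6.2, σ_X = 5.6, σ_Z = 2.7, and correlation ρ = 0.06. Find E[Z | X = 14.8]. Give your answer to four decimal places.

For a bivariate normal, E[Z | X=x] = μ_Z + ρ·(σ_Z/σ_X)·(x − μ_X).
E[Z | X=14.8] = -6.2 + (0.06)·(2.7/5.6)·(14.8 − (6.2)) = -6.2 + (0.028929)·(8.6) = -5.9512.

-5.9512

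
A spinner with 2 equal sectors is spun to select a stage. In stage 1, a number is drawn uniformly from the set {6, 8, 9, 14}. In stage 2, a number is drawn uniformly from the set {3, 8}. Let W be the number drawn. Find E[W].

E[W | stage 1] = (6+8+9+14)/4 = 37/4.
E[W | stage 2] = (3+8)/2 = 11/2.
E[W] = (1/2)·(37/4) + (1/2)·(11/2) = 59/8.

59/8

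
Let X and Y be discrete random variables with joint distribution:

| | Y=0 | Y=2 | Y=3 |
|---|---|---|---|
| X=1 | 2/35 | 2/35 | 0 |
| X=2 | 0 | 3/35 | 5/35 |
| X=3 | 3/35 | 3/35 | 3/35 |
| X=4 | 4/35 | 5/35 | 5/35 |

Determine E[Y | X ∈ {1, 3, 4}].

44/27

P(X ∈ {1, 3, 4}) = 27/35.
Summing Y·P(X=x,Y=y) over the conditioning event gives 44/35.
E[Y | X ∈ {1, 3, 4}] = (44/35) / (27/35) = 44/27.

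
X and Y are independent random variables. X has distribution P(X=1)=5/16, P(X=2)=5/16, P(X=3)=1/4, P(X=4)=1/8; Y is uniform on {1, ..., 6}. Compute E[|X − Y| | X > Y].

P(X > Y) = 19/96.
Summing |X−Y|·P(x,y) over outcomes with X > Y gives 29/96.
E[|X − Y| | X > Y] = (29/96) / (19/96) = 29/19.

29/19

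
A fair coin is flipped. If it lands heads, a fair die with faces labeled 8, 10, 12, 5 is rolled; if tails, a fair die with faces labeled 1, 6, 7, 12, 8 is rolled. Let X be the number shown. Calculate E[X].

311/40

E[X | heads] = (8+10+12+5)/4 = 35/4.
E[X | tails] = (1+6+7+12+8)/5 = 34/5.
E[X] = (1/2)·(35/4) + (1/2)·(34/5) = 311/40.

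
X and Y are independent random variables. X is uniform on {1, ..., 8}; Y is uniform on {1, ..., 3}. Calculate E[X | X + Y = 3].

3/2

P(X + Y = 3) = 1/12.
Summing X·P(x,y) over outcomes with X + Y = 3 gives 1/8.
E[X | X + Y = 3] = (1/8) / (1/12) = 3/2.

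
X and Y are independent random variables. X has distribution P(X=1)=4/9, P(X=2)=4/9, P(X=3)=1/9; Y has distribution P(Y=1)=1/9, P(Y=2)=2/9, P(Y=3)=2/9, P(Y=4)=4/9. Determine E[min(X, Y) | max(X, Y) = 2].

7/5

P(max(X, Y) = 2) = 20/81.
Summing min(X,Y)·P(x,y) over outcomes with max(X, Y) = 2 gives 28/81.
E[min(X, Y) | max(X, Y) = 2] = (28/81) / (20/81) = 7/5.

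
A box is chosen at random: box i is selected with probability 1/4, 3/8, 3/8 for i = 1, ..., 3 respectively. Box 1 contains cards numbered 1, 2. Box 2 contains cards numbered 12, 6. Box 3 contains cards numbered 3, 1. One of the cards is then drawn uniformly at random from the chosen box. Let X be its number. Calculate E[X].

E[X | box 1] = (1+2)/2 = 3/2.
E[X | box 2] = (12+6)/2 = 9.
E[X | box 3] = (3+1)/2 = 2.
E[X] = (1/4)·(3/2) + (3/8)·(9) + (3/8)·(2) = 9/2.

9/2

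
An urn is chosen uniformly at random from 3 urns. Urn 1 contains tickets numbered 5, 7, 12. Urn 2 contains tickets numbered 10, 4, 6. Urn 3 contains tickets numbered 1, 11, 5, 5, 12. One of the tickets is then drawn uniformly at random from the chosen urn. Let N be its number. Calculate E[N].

322/45

E[N | urn 1] = (5+7+12)/3 = 8.
E[N | urn 2] = (10+4+6)/3 = 20/3.
E[N | urn 3] = (1+11+5+5+12)/5 = 34/5.
E[N] = (1/3)·(8) + (1/3)·(20/3) + (1/3)·(34/5) = 322/45.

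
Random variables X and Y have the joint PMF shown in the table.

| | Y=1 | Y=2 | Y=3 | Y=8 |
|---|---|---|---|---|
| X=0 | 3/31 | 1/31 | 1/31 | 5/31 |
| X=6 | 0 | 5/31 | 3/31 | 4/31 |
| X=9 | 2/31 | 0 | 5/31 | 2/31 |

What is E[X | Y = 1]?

18/5

P(Y = 1) = 5/31.
Summing X·P(X=x,Y=y) over the conditioning event gives 18/31.
E[X | Y = 1] = (18/31) / (5/31) = 18/5.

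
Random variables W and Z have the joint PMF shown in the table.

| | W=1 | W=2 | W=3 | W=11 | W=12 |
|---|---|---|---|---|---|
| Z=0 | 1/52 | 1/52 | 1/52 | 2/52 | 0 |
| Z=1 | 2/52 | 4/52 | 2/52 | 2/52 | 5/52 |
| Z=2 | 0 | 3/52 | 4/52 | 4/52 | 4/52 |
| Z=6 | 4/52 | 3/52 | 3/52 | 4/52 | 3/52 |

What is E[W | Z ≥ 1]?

P(Z ≥ 1) = 47/52.
Summing W·P(W=x,Z=y) over the conditioning event gives 307/52.
E[W | Z ≥ 1] = (307/52) / (47/52) = 307/47.

307/47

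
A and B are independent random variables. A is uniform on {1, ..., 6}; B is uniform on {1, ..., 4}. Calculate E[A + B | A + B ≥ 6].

52/7

P(A + B ≥ 6) = 7/12.
Summing (A+B)·P(x,y) over outcomes with A + B ≥ 6 gives 13/3.
E[A + B | A + B ≥ 6] = (13/3) / (7/12) = 52/7.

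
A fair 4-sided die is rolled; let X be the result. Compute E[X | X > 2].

Given X > 2, X is equally likely to be any of {3, 4}.
E[X | X > 2] = (3 + 4) / 2 = 7/2.

7/2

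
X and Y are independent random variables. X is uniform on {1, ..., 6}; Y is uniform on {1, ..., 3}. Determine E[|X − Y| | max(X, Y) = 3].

6/5

Outcomes with max(X, Y) = 3: (1,3), (2,3), (3,1), (3,2), (3,3), each with probability 1/18.
E[|X − Y| | max(X, Y) = 3] = (2 + 1 + 2 + 1 + 0) / 5 = 6/5.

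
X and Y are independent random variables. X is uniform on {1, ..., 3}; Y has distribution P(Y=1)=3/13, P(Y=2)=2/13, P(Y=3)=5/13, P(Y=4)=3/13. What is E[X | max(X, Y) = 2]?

P(max(X, Y) = 2) = 7/39.
Summing X·P(x,y) over outcomes with max(X, Y) = 2 gives 4/13.
E[X | max(X, Y) = 2] = (4/13) / (7/39) = 12/7.

12/7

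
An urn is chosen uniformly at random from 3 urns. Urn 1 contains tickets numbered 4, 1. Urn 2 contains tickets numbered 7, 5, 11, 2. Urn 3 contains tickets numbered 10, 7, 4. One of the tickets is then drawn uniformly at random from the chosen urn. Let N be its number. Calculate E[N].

21/4

E[N | urn 1] = (4+1)/2 = 5/2.
E[N | urn 2] = (7+5+11+2)/4 = 25/4.
E[N | urn 3] = (10+7+4)/3 = 7.
E[N] = (1/3)·(5/2) + (1/3)·(25/4) + (1/3)·(7) = 21/4.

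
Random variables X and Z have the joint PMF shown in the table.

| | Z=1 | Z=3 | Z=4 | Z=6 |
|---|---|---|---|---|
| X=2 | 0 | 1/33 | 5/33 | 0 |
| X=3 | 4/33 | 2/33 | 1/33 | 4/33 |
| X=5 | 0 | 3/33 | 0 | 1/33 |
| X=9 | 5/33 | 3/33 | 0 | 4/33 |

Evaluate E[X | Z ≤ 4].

P(Z ≤ 4) = 8/11.
Σ X·P over the event = 2·(1/33) + 2·(5/33) + 3·(4/33) + 3·(2/33) + 3·(1/33) + 5·(3/33) + 9·(5/33) + 9·(3/33) = 40/11.
E[X | Z ≤ 4] = (40/11) / (8/11) = 5.

5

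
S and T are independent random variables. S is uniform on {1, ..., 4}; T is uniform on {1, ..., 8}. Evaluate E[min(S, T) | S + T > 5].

P(S + T > 5) = 11/16.
Summing min(S,T)·P(x,y) over outcomes with S + T > 5 gives 57/32.
E[min(S, T) | S + T > 5] = (57/32) / (11/16) = 57/22.

57/22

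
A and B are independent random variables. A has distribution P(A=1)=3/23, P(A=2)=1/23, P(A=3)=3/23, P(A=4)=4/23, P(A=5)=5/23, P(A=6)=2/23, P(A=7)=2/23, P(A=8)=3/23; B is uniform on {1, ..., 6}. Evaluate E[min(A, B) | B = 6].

P(B = 6) = 1/6.
Summing min(A,B)·P(x,y) over outcomes with B = 6 gives 97/138.
E[min(A, B) | B = 6] = (97/138) / (1/6) = 97/23.

97/23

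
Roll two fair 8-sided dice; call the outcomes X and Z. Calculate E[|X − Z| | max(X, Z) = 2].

Outcomes with max(X, Z) = 2: (1,2), (2,1), (2,2), each with probability 1/64.
E[|X − Z| | max(X, Z) = 2] = (1 + 1 + 0) / 3 = 2/3.

2/3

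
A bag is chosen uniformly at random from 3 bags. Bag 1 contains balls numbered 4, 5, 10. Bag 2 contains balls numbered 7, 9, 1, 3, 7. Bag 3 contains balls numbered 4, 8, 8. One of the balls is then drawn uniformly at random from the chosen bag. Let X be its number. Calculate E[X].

92/15

E[X | bag 1] = (4+5+10)/3 = 19/3.
E[X | bag 2] = (7+9+1+3+7)/5 = 27/5.
E[X | bag 3] = (4+8+8)/3 = 20/3.
By the law of total expectation,
E[X] = (1/3)·(19/3) + (1/3)·(27/5) + (1/3)·(20/3) = 92/15.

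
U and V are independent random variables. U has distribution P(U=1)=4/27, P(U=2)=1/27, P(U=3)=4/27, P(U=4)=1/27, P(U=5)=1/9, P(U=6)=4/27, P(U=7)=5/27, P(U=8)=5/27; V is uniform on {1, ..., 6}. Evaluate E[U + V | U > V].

987/104

P(U > V) = 52/81.
Summing (U+V)·P(x,y) over outcomes with U > V gives 329/54.
E[U + V | U > V] = (329/54) / (52/81) = 987/104.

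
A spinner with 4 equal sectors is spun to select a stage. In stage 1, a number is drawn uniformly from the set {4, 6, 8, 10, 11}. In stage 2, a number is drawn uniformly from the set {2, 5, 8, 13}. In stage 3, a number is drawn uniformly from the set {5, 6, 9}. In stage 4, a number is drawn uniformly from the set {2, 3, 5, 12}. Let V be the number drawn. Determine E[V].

809/120

E[V | stage 1] = (4+6+8+10+11)/5 = 39/5.
E[V | stage 2] = (2+5+8+13)/4 = 7.
E[V | stage 3] = (5+6+9)/3 = 20/3.
E[V | stage 4] = (2+3+5+12)/4 = 11/2.
E[V] = (1/4)·(39/5) + (1/4)·(7) + (1/4)·(20/3) + (1/4)·(11/2) = 809/120.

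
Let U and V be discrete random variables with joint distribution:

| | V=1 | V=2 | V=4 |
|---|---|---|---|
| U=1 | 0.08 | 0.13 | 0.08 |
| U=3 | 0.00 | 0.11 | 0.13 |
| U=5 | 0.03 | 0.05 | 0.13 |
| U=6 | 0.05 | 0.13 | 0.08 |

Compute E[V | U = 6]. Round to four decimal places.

2.4231

P(U = 6) = 0.26.
Σ V·P over the event = 1·(0.05) + 2·(0.13) + 4·(0.08) = 0.63.
E[V | U = 6] = (0.63) / (0.26) = 2.4231.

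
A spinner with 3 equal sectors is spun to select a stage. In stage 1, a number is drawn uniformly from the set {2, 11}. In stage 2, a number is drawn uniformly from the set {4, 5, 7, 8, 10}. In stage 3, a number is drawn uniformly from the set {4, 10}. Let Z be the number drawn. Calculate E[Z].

E[Z | stage 1] = (2+11)/2 = 13/2.
E[Z | stage 2] = (4+5+7+8+10)/5 = 34/5.
E[Z | stage 3] = (4+10)/2 = 7.
E[Z] = (1/3)·(13/2) + (1/3)·(34/5) + (1/3)·(7) = 203/30.

203/30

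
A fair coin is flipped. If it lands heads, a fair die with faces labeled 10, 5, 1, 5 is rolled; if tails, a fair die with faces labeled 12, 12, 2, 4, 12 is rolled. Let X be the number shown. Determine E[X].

E[X | heads] = (10+5+1+5)/4 = 21/4.
E[X | tails] = (12+12+2+4+12)/5 = 42/5.
E[X] = (1/2)·(21/4) + (1/2)·(42/5) = 273/40.

273/40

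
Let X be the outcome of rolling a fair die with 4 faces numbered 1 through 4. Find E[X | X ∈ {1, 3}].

P(X ∈ {1, 3}) = 1/2.
Σ over the event: 1·1/4 + 3·1/4 = 1.
E[X | X ∈ {1, 3}] = (1) / (1/2) = 2.

2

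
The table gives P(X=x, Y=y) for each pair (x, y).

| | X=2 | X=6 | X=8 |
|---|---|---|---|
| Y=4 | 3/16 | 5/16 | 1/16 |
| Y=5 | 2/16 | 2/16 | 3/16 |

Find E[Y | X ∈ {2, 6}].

P(X ∈ {2, 6}) = 3/4.
Summing Y·P(X=x,Y=y) over the conditioning event gives 13/4.
E[Y | X ∈ {2, 6}] = (13/4) / (3/4) = 13/3.

13/3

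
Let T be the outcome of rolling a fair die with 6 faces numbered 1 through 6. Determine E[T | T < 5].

Given T < 5, T is equally likely to be any of {1, 2, 3, 4}.
E[T | T < 5] = (1 + 2 + 3 + 4) / 4 = 5/2.

5/2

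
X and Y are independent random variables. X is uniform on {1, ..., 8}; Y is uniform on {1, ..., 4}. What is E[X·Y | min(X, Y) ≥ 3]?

P(min(X, Y) ≥ 3) = 3/8.
Summing XY·P(x,y) over outcomes with min(X, Y) ≥ 3 gives 231/32.
E[X·Y | min(X, Y) ≥ 3] = (231/32) / (3/8) = 77/4.

77/4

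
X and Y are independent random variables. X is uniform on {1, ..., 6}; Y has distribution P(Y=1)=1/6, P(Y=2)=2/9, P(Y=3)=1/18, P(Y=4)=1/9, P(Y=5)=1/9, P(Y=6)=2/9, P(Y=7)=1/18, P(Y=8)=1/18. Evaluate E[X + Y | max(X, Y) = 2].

37/11

P(max(X, Y) = 2) = 11/108.
Summing (X+Y)·P(x,y) over outcomes with max(X, Y) = 2 gives 37/108.
E[X + Y | max(X, Y) = 2] = (37/108) / (11/108) = 37/11.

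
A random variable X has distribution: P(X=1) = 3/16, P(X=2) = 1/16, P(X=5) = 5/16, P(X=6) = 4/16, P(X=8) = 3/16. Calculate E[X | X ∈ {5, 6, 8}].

P(X ∈ {5, 6, 8}) = 3/4.
Σ over the event: 5·5/16 + 6·1/4 + 8·3/16 = 73/16.
E[X | X ∈ {5, 6, 8}] = (73/16) / (3/4) = 73/12.

73/12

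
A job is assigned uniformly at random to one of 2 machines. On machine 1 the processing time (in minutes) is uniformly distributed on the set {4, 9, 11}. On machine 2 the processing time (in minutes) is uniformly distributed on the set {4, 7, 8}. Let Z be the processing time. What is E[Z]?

E[Z | machine 1] = (4+9+11)/3 = 8.
E[Z | machine 2] = (4+7+8)/3 = 19/3.
E[Z] = (1/2)·(8) + (1/2)·(19/3) = 43/6.

43/6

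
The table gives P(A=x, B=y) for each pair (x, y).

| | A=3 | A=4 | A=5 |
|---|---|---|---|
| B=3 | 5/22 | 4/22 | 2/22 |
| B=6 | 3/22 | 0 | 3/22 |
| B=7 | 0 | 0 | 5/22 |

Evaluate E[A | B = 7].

5

P(B = 7) = 5/22.
Σ A·P over the event = 5·(5/22) = 25/22.
E[A | B = 7] = (25/22) / (5/22) = 5.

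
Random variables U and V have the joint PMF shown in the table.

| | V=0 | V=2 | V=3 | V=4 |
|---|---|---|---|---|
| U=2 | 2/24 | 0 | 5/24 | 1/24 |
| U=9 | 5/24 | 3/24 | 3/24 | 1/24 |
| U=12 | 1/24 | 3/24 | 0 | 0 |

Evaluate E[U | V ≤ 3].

161/22

P(V ≤ 3) = 11/12.
Σ U·P over the event = 2·(2/24) + 2·(5/24) + 9·(5/24) + 9·(3/24) + 9·(3/24) + 12·(1/24) + 12·(3/24) = 161/24.
E[U | V ≤ 3] = (161/24) / (11/12) = 161/22.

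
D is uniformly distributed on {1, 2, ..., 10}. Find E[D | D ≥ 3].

Given D ≥ 3, D is equally likely to be any of {3, 4, 5, 6, 7, 8, 9, 10}.
E[D | D ≥ 3] = (3 + 4 + 5 + 6 + 7 + 8 + 9 + 10) / 8 = 13/2.

13/2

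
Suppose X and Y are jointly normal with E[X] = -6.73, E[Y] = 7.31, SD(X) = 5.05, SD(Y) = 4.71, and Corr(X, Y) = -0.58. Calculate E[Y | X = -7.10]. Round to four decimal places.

The regression of Y on X has slope ρ·σ_Y/σ_X and passes through (μ_X, μ_Y).
E[Y | X=-7.10] = 7.31 + (-0.58)·(4.71/5.05)·(-7.10 − (-6.73)) = 7.31 + (-0.54095)·(-0.37) = 7.5102.

7.5102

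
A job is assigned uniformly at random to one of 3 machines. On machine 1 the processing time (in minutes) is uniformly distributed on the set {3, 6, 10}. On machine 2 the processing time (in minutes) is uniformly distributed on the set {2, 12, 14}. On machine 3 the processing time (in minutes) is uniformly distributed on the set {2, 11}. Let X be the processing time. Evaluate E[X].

133/18

E[X | machine 1] = (3+6+10)/3 = 19/3.
E[X | machine 2] = (2+12+14)/3 = 28/3.
E[X | machine 3] = (2+11)/2 = 13/2.
E[X] = (1/3)·(19/3) + (1/3)·(28/3) + (1/3)·(13/2) = 133/18.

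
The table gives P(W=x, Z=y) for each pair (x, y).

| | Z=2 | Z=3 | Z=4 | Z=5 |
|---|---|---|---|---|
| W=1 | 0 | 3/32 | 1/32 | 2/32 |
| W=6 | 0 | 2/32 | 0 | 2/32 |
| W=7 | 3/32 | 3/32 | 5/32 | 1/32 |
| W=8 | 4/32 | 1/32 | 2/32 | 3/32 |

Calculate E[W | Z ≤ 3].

97/16

P(Z ≤ 3) = 1/2.
Summing W·P(W=x,Z=y) over the conditioning event gives 97/32.
E[W | Z ≤ 3] = (97/32) / (1/2) = 97/16.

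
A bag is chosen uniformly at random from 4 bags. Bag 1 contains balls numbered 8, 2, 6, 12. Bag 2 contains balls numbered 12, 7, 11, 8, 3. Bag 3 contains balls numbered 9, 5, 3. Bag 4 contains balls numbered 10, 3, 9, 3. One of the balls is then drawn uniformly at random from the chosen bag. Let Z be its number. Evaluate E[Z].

E[Z | bag 1] = (8+2+6+12)/4 = 7.
E[Z | bag 2] = (12+7+11+8+3)/5 = 41/5.
E[Z | bag 3] = (9+5+3)/3 = 17/3.
E[Z | bag 4] = (10+3+9+3)/4 = 25/4.
E[Z] = (1/4)·(7) + (1/4)·(41/5) + (1/4)·(17/3) + (1/4)·(25/4) = 1627/240.

1627/240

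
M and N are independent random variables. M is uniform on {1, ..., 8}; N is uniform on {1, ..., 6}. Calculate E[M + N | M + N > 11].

P(M + N > 11) = 1/8.
Summing (M+N)·P(x,y) over outcomes with M + N > 11 gives 19/12.
E[M + N | M + N > 11] = (19/12) / (1/8) = 38/3.

38/3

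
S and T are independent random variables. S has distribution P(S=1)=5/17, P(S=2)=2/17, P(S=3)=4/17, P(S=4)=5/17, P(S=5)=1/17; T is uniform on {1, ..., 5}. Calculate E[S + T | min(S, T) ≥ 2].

P(min(S, T) ≥ 2) = 48/85.
Summing (S+T)·P(x,y) over outcomes with min(S, T) ≥ 2 gives 332/85.
E[S + T | min(S, T) ≥ 2] = (332/85) / (48/85) = 83/12.

83/12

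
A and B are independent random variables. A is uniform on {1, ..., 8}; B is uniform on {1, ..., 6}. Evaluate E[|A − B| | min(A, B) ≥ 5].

Outcomes with min(A, B) ≥ 5: (5,5), (5,6), (6,5), (6,6), (7,5), (7,6), (8,5), (8,6), each with probability 1/48.
E[|A − B| | min(A, B) ≥ 5] = (0 + 1 + 1 + 0 + 2 + 1 + 3 + 2) / 8 = 5/4.

5/4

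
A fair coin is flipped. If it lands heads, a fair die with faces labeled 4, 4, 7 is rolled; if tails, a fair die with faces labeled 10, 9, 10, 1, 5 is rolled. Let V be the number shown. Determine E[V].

6

E[V | heads] = (4+4+7)/3 = 5.
E[V | tails] = (10+9+10+1+5)/5 = 7.
E[V] = (1/2)·(5) + (1/2)·(7) = 6.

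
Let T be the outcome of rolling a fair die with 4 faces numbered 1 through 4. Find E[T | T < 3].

3/2

Given T < 3, T is equally likely to be any of {1, 2}.
E[T | T < 3] = (1 + 2) / 2 = 3/2.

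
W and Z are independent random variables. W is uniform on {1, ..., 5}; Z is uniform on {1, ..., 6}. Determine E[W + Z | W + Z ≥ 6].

31/4

P(W + Z ≥ 6) = 2/3.
Summing (W+Z)·P(x,y) over outcomes with W + Z ≥ 6 gives 31/6.
E[W + Z | W + Z ≥ 6] = (31/6) / (2/3) = 31/4.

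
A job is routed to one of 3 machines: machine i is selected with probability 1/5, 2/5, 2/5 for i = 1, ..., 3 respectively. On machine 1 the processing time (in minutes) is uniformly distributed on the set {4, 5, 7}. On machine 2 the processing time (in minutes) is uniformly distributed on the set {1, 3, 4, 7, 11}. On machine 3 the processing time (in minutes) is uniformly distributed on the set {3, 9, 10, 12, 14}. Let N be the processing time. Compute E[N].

524/75

E[N | machine 1] = (4+5+7)/3 = 16/3.
E[N | machine 2] = (1+3+4+7+11)/5 = 26/5.
E[N | machine 3] = (3+9+10+12+14)/5 = 48/5.
By the law of total expectation,
E[N] = (1/5)·(16/3) + (2/5)·(26/5) + (2/5)·(48/5) = 524/75.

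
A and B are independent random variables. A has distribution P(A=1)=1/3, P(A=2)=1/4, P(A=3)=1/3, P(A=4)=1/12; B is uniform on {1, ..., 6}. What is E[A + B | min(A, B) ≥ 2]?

27/4

P(min(A, B) ≥ 2) = 5/9.
Summing (A+B)·P(x,y) over outcomes with min(A, B) ≥ 2 gives 15/4.
E[A + B | min(A, B) ≥ 2] = (15/4) / (5/9) = 27/4.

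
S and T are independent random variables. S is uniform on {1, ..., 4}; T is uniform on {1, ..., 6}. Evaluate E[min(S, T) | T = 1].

Outcomes with T = 1: (1,1), (2,1), (3,1), (4,1), each with probability 1/24.
E[min(S, T) | T = 1] = (1 + 1 + 1 + 1) / 4 = 1.

1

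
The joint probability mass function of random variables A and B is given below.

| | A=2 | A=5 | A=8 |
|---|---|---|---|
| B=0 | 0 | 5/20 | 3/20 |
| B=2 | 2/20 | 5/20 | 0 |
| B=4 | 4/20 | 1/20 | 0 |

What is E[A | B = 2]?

29/7

P(B = 2) = 7/20.
Σ A·P over the event = 2·(2/20) + 5·(5/20) = 29/20.
E[A | B = 2] = (29/20) / (7/20) = 29/7.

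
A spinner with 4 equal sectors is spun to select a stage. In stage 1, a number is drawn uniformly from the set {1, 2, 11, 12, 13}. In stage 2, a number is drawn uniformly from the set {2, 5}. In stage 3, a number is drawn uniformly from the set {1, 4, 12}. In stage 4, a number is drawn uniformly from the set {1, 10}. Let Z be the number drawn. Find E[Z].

337/60

E[Z | stage 1] = (1+2+11+12+13)/5 = 39/5.
E[Z | stage 2] = (2+5)/2 = 7/2.
E[Z | stage 3] = (1+4+12)/3 = 17/3.
E[Z | stage 4] = (1+10)/2 = 11/2.
E[Z] = (1/4)·(39/5) + (1/4)·(7/2) + (1/4)·(17/3) + (1/4)·(11/2) = 337/60.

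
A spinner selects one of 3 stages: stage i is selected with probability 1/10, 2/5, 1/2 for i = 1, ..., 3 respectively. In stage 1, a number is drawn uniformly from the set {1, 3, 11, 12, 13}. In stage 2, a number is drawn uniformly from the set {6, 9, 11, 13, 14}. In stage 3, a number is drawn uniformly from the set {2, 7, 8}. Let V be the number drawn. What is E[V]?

E[V | stage 1] = (1+3+11+12+13)/5 = 8.
E[V | stage 2] = (6+9+11+13+14)/5 = 53/5.
E[V | stage 3] = (2+7+8)/3 = 17/3.
By the law of total expectation,
E[V] = (1/10)·(8) + (2/5)·(53/5) + (1/2)·(17/3) = 1181/150.

1181/150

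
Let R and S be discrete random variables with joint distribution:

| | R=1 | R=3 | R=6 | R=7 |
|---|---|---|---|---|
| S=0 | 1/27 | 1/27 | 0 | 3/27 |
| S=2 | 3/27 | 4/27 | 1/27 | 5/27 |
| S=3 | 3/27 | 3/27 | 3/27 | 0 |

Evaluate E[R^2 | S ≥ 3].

P(S ≥ 3) = 1/3.
Σ R^2·P over the event = 1·(3/27) + 9·(3/27) + 36·(3/27) = 46/9.
E[R^2 | S ≥ 3] = (46/9) / (1/3) = 46/3.

46/3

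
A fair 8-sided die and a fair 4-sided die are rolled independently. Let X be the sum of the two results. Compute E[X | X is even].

7

P(X is even) = 1/2.
Σ over the event: 2·1/32 + 4·3/32 + 6·1/8 + 8·1/8 + 10·3/32 + 12·1/32 = 7/2.
E[X | X is even] = (7/2) / (1/2) = 7.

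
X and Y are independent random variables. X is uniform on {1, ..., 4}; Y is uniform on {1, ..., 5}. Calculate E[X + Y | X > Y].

5

Outcomes with X > Y: (2,1), (3,1), (3,2), (4,1), (4,2), (4,3), each with probability 1/20.
E[X + Y | X > Y] = (3 + 4 + 5 + 5 + 6 + 7) / 6 = 5.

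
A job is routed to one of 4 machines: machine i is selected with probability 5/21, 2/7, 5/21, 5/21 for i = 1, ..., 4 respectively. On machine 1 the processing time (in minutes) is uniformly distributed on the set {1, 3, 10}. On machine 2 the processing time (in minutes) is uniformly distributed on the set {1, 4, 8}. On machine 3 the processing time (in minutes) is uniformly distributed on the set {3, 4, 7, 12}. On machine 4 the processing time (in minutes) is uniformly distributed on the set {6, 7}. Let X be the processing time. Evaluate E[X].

E[X | machine 1] = (1+3+10)/3 = 14/3.
E[X | machine 2] = (1+4+8)/3 = 13/3.
E[X | machine 3] = (3+4+7+12)/4 = 13/2.
E[X | machine 4] = (6+7)/2 = 13/2.
By the law of total expectation,
E[X] = (5/21)·(14/3) + (2/7)·(13/3) + (5/21)·(13/2) + (5/21)·(13/2) = 49/9.

49/9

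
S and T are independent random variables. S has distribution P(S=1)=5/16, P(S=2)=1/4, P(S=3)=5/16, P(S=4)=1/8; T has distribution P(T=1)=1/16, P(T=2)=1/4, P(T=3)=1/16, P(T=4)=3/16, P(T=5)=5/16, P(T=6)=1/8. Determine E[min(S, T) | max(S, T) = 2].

7/5

P(max(S, T) = 2) = 5/32.
Summing min(S,T)·P(x,y) over outcomes with max(S, T) = 2 gives 7/32.
E[min(S, T) | max(S, T) = 2] = (7/32) / (5/32) = 7/5.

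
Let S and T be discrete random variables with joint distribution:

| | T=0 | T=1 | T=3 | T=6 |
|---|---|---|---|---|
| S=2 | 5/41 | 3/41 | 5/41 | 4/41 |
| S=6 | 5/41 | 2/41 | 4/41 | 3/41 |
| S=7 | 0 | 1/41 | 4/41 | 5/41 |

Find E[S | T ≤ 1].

65/16

P(T ≤ 1) = 16/41.
Σ S·P over the event = 2·(5/41) + 2·(3/41) + 6·(5/41) + 6·(2/41) + 7·(1/41) = 65/41.
E[S | T ≤ 1] = (65/41) / (16/41) = 65/16.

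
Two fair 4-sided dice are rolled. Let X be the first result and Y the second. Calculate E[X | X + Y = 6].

3

P(X + Y = 6) = 3/16.
Summing X·P(x,y) over outcomes with X + Y = 6 gives 9/16.
E[X | X + Y = 6] = (9/16) / (3/16) = 3.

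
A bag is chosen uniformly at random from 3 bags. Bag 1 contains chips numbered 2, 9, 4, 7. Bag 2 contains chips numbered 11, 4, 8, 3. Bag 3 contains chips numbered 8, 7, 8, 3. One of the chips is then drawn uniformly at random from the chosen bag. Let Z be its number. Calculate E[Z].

E[Z | bag 1] = (2+9+4+7)/4 = 11/2.
E[Z | bag 2] = (11+4+8+3)/4 = 13/2.
E[Z | bag 3] = (8+7+8+3)/4 = 13/2.
E[Z] = (1/3)·(11/2) + (1/3)·(13/2) + (1/3)·(13/2) = 37/6.

37/6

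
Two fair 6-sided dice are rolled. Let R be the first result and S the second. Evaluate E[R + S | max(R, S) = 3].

Outcomes with max(R, S) = 3: (1,3), (2,3), (3,1), (3,2), (3,3), each with probability 1/36.
E[R + S | max(R, S) = 3] = (4 + 5 + 4 + 5 + 6) / 5 = 24/5.

24/5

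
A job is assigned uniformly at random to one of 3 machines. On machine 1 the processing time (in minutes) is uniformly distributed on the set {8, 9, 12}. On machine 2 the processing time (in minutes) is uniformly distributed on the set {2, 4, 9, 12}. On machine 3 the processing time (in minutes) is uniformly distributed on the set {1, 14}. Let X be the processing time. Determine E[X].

E[X | machine 1] = (8+9+12)/3 = 29/3.
E[X | machine 2] = (2+4+9+12)/4 = 27/4.
E[X | machine 3] = (1+14)/2 = 15/2.
By the law of total expectation,
E[X] = (1/3)·(29/3) + (1/3)·(27/4) + (1/3)·(15/2) = 287/36.

287/36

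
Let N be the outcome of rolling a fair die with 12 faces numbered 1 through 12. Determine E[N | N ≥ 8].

Given N ≥ 8, N is equally likely to be any of {8, 9, 10, 11, 12}.
E[N | N ≥ 8] = (8 + 9 + 10 + 11 + 12) / 5 = 10.

10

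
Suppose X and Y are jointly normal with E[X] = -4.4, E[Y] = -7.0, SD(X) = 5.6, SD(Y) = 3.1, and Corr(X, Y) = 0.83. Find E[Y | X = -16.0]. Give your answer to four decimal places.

-12.3298

E[Y | X=x] = μ_Y + ρ(σ_Y/σ_X)(x − μ_X) for jointly normal variables.
E[Y | X=-16.0] = -7.0 + (0.83)·(3.1/5.6)·(-16.0 − (-4.4)) = -7.0 + (0.459464)·(-11.6) = -12.3298.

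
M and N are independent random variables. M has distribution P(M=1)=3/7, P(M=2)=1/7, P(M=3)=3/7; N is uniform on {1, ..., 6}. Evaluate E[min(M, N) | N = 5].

2

P(N = 5) = 1/6.
Summing min(M,N)·P(x,y) over outcomes with N = 5 gives 1/3.
E[min(M, N) | N = 5] = (1/3) / (1/6) = 2.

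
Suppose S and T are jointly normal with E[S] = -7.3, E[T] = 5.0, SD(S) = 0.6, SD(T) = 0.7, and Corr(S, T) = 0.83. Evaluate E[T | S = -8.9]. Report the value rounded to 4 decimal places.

For a bivariate normal, E[T | S=x] = μ_T + ρ·(σ_T/σ_S)·(x − μ_S).
E[T | S=-8.9] = 5.0 + (0.83)·(0.7/0.6)·(-8.9 − (-7.3)) = 5.0 + (0.96833)·(-1.6) = 3.4507.

3.4507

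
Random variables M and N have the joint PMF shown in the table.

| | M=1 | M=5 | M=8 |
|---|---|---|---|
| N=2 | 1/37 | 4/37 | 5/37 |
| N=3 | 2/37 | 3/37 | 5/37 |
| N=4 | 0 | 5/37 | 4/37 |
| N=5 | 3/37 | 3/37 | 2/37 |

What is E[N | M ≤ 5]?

P(M ≤ 5) = 21/37.
Σ N·P over the event = 2·(1/37) + 3·(2/37) + 5·(3/37) + 2·(4/37) + 3·(3/37) + 4·(5/37) + 5·(3/37) = 75/37.
E[N | M ≤ 5] = (75/37) / (21/37) = 25/7.

25/7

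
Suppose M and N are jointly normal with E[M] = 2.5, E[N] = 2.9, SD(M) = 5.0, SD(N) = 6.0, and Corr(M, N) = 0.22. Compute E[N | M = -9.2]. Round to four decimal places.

E[N | M=x] = μ_N + ρ(σ_N/σ_M)(x − μ_M) for jointly normal variables.
E[N | M=-9.2] = 2.9 + (0.22)·(6.0/5.0)·(-9.2 − (2.5)) = 2.9 + (0.264)·(-11.7) = -0.1888.

-0.1888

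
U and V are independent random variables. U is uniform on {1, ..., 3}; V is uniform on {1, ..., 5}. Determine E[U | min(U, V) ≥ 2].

5/2

Outcomes with min(U, V) ≥ 2: (2,2), (2,3), (2,4), (2,5), (3,2), (3,3), (3,4), (3,5), each with probability 1/15.
E[U | min(U, V) ≥ 2] = (2 + 2 + 2 + 2 + 3 + 3 + 3 + 3) / 8 = 5/2.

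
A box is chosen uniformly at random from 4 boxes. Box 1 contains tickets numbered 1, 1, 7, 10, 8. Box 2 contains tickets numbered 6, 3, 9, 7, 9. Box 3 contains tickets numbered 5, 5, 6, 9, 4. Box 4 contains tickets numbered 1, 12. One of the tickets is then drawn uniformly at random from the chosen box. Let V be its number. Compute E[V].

E[V | box 1] = (1+1+7+10+8)/5 = 27/5.
E[V | box 2] = (6+3+9+7+9)/5 = 34/5.
E[V | box 3] = (5+5+6+9+4)/5 = 29/5.
E[V | box 4] = (1+12)/2 = 13/2.
E[V] = (1/4)·(27/5) + (1/4)·(34/5) + (1/4)·(29/5) + (1/4)·(13/2) = 49/8.

49/8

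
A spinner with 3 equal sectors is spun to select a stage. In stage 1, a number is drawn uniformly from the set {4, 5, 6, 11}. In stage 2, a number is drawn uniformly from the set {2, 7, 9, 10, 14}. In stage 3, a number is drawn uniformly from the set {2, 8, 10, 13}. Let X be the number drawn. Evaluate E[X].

E[X | stage 1] = (4+5+6+11)/4 = 13/2.
E[X | stage 2] = (2+7+9+10+14)/5 = 42/5.
E[X | stage 3] = (2+8+10+13)/4 = 33/4.
By the law of total expectation,
E[X] = (1/3)·(13/2) + (1/3)·(42/5) + (1/3)·(33/4) = 463/60.

463/60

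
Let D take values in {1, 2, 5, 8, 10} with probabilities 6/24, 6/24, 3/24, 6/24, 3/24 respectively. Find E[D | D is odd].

P(D is odd) = 3/8.
Σ over the event: 1·1/4 + 5·1/8 = 7/8.
E[D | D is odd] = (7/8) / (3/8) = 7/3.

7/3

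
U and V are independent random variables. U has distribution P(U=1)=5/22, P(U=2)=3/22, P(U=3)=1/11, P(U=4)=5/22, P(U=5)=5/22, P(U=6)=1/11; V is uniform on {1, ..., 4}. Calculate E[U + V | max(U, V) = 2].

P(max(U, V) = 2) = 1/8.
Summing (U+V)·P(x,y) over outcomes with max(U, V) = 2 gives 9/22.
E[U + V | max(U, V) = 2] = (9/22) / (1/8) = 36/11.

36/11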